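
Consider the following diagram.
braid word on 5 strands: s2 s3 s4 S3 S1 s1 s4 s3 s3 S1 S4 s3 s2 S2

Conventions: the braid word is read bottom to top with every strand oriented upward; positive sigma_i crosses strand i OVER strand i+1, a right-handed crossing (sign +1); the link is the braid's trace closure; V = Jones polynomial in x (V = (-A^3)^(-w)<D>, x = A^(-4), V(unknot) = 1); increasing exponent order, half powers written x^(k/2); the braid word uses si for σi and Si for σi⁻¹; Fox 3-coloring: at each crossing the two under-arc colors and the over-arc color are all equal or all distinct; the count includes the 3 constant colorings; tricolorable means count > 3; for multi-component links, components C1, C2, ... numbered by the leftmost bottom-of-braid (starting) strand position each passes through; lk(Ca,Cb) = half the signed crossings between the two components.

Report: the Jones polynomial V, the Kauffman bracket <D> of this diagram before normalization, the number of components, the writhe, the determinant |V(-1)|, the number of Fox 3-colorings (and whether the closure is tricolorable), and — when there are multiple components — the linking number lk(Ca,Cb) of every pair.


Jones polynomial: V(x) = 2x - 2x^2 + 3x^3 - 3x^4 + 2x^5 - 2x^6 + x^7
<D> = A^-16 - 2A^-12 + 2A^-8 - 3A^-4 + 3 - 2A^4 + 2A^8; writhe +4
components 1, writhe +4 (14 crossings)
3-colorings: 9 of 3^14, det 15 — tricolorable
note: the span of V is 6, forcing >= 6 crossings in any diagram


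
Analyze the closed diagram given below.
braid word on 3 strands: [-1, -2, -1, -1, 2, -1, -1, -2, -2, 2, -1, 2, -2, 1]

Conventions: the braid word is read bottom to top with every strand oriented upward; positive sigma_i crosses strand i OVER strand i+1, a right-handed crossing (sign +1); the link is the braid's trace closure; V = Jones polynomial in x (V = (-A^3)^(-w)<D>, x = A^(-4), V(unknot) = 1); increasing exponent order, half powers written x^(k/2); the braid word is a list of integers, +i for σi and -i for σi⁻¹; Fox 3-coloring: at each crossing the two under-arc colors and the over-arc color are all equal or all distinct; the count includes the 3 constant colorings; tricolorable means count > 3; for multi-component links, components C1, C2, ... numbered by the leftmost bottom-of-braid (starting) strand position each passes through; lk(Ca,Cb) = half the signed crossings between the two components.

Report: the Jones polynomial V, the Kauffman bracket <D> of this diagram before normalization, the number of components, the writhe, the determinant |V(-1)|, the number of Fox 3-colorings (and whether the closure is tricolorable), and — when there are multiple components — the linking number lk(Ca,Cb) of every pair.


V(x) = x^-8 - 2x^-7 + x^-6 - 2x^-5 + 2x^-4 + x^-2
bracket: A^-10 + 2A^-2 - 2A^2 + A^6 - 2A^10 + A^14, w = -6
1 component, writhe -6, over 14 crossings
det 9, colorings 27 of 3^14 — tricolorable
observation: |V(-1)| = 9: so tricolorable, since 3 divides 9


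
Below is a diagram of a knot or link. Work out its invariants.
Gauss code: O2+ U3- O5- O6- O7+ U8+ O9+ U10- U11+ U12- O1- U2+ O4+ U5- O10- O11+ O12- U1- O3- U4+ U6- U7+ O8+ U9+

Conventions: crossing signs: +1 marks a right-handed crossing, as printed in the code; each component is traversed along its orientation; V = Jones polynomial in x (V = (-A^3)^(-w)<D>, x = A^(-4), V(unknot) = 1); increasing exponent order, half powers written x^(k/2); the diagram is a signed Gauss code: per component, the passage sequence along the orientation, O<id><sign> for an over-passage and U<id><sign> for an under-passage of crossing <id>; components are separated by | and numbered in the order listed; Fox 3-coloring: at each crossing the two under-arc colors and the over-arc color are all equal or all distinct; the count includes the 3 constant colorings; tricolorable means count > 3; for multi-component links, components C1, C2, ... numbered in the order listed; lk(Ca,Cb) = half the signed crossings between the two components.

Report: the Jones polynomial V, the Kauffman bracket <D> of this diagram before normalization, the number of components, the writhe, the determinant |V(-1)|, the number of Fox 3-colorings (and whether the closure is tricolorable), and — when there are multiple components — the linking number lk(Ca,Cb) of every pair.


V(x) = x^-4 - 3x^-3 + 5x^-2 - 6x^-1 + 7 - 6x + 5x^2 - 3x^3 + x^4
bracket: A^-16 - 3A^-12 + 5A^-8 - 6A^-4 + 7 - 6A^4 + 5A^8 - 3A^12 + A^16, w = 0
1 component, writhe 0, over 12 crossings
det 37, colorings 3 of 3^12 — not tricolorable
observation: the span of V is 8, forcing >= 8 crossings in any diagram


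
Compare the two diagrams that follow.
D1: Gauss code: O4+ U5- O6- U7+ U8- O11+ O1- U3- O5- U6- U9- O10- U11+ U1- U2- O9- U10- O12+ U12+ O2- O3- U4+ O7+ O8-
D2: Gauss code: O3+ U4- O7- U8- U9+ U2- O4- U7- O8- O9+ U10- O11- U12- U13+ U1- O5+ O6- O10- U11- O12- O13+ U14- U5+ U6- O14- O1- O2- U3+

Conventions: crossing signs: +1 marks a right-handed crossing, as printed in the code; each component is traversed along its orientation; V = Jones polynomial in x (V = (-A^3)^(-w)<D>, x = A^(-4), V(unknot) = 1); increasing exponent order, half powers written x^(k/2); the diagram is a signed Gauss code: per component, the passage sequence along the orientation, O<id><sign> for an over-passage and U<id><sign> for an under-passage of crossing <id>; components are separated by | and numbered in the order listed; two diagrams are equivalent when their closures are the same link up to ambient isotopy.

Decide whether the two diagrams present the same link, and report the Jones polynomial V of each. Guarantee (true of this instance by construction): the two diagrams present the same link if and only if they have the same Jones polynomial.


same link: yes
V(D1) = x^-8 - 2x^-7 + x^-6 - 2x^-5 + 2x^-4 + x^-2  [12 crossings, <D> = A^-4 + 2A^4 - 2A^8 + A^12 - 2A^16 + A^20, w = -4]
V(D2) = x^-8 - 2x^-7 + x^-6 - 2x^-5 + 2x^-4 + x^-2  [14 crossings, <D> = A^-10 + 2A^-2 - 2A^2 + A^6 - 2A^10 + A^14, w = -6]
insight: from 12 to 14 crossings by R-moves: one link, two diagrams


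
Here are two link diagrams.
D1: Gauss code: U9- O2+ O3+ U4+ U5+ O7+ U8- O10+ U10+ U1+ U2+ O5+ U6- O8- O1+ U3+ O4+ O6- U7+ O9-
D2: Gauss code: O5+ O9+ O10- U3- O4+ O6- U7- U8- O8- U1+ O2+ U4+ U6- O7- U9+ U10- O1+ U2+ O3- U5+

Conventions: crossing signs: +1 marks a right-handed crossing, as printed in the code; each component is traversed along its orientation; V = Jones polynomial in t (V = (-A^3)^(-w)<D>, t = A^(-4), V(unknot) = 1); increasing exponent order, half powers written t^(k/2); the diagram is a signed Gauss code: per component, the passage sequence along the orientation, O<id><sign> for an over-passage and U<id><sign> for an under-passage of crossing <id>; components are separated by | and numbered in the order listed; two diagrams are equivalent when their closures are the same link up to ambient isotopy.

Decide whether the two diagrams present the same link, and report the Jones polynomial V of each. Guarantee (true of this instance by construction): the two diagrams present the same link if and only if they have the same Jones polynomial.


equivalent: no
V(D1) = t - t^2 + 2t^3 - t^4 + t^5 - t^6  (w +4, c 10, <D> = -A^-12 + A^-8 - A^-4 + 2 - A^4 + A^8)
V(D2) = 1  (w 0, c 10, <D> = 1)
why: 2 classes among 2 diagrams; unequal V(t) rules out equality


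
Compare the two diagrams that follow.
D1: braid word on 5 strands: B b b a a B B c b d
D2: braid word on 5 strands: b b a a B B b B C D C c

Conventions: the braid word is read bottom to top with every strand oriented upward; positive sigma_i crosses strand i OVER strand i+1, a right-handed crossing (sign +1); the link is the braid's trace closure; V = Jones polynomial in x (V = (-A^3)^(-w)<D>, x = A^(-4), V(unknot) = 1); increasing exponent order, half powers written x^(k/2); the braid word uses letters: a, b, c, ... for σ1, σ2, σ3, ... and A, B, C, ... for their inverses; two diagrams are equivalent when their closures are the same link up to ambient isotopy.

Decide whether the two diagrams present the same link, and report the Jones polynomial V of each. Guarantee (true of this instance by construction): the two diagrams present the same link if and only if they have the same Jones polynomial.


equivalent: yes
V(D1) = 1 + x + x^2 + x^3  (w +4, c 10, <D> = 1 + A^4 + A^8 + A^12)
D2 (bracket A^-12 + A^-8 + A^-4 + 1; 12 crossings at w = 0): V = 1 + x + x^2 + x^3
why: one V(x) for all 2 diagrams — one class (guaranteed)


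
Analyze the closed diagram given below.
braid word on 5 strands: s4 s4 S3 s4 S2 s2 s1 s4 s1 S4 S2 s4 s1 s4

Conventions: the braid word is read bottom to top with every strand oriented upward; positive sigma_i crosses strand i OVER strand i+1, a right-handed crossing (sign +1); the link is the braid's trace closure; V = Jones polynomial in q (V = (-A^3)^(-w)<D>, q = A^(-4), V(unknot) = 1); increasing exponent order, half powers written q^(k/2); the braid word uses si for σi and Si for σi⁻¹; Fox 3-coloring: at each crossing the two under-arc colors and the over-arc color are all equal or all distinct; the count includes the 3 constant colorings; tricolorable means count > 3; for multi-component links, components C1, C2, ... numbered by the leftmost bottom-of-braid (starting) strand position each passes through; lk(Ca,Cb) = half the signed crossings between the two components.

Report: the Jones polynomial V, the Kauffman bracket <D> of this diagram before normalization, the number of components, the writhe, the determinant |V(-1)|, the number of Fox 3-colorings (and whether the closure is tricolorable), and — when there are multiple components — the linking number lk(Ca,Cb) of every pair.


Jones polynomial: V(q) = q^3 + 2q^5 - 2q^6 + 2q^7 - 3q^8 + 2q^9 - 2q^10 + q^11
<D> = A^-26 - 2A^-22 + 2A^-18 - 3A^-14 + 2A^-10 - 2A^-6 + 2A^-2 + A^6; writhe +6
components 1, writhe +6 (14 crossings)
3-colorings: 9 of 3^14, det 15 — tricolorable
note: the word shrinks to σ4 σ4 σ3⁻¹ σ4 σ1 σ4 σ1 σ4⁻¹ σ2⁻¹ σ4 σ1 σ4 after cancelling


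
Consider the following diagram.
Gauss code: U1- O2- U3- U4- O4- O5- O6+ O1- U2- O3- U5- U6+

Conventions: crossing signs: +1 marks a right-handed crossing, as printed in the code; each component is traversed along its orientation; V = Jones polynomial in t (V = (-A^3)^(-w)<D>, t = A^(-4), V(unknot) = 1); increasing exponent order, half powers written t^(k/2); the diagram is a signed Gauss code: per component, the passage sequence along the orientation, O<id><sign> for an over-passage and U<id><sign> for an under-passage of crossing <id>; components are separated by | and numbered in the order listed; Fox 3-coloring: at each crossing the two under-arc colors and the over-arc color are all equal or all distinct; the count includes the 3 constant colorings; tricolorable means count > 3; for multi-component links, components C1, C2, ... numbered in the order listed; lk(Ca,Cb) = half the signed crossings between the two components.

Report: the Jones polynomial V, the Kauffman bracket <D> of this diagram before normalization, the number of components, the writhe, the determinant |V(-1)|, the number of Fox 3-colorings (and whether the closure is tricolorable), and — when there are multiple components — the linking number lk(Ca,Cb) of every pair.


V = -t^-4 + t^-3 + t^-1
<D> = A^-8 + 1 - A^4 (w = -4)
1 component over 6 crossings, w = -4
9 Fox colorings among 3^6, |V(-1)| = 3: tricolorable
why: det 3 = |V(-1)|; divisible by 3, so tricolorable


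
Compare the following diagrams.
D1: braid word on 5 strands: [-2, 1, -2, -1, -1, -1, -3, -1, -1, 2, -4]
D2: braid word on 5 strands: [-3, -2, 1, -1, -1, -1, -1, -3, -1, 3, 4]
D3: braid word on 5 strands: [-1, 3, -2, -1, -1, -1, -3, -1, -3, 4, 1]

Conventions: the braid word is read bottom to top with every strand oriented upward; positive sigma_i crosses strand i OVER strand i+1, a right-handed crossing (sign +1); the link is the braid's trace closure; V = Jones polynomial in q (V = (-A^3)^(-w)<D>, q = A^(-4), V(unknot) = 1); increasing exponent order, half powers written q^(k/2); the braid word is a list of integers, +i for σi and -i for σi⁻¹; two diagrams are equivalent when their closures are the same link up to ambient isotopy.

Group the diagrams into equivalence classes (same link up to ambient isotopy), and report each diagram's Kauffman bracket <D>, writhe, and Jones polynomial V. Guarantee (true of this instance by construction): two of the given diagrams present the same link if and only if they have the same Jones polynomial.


equivalence classes: {D1, D2, D3}
D1 (bracket A^-15 + A^-7 - A^-3 + A; 11 crossings at w = -7): V = -q^(-11/2) + q^(-9/2) - q^(-7/2) - q^(-3/2)
V(D2) = -q^(-11/2) + q^(-9/2) - q^(-7/2) - q^(-3/2)  (w -5, c 11, <D> = A^-9 + A^-1 - A^3 + A^7)
V(D3) = -q^(-11/2) + q^(-9/2) - q^(-7/2) - q^(-3/2)  (w -5, c 11, <D> = A^-9 + A^-1 - A^3 + A^7)
observation: one V(q) for all 3 diagrams — one class (guaranteed)


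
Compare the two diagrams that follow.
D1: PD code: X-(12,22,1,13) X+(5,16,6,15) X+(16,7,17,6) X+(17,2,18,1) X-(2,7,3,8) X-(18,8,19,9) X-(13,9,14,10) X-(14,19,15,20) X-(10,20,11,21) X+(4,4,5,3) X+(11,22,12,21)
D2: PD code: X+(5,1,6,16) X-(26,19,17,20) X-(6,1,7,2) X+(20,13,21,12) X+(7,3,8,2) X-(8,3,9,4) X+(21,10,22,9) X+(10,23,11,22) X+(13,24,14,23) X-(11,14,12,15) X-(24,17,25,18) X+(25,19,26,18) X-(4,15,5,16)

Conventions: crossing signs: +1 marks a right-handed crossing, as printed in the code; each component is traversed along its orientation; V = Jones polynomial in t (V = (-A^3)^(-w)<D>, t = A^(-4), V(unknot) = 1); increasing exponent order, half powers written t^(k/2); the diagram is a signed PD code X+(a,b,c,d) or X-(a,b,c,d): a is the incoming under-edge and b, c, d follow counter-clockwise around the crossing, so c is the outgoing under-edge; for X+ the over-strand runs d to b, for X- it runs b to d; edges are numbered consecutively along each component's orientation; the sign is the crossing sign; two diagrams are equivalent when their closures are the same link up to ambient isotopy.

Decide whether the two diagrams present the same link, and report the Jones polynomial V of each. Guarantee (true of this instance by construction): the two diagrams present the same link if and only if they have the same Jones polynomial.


equivalent: no
D1 (bracket A^-9 - A^-5 + 2A^-1 - A^3 + 2A^7 - A^11; 11 crossings at w = -1): V = t^(-7/2) - 2t^(-5/2) + t^(-3/2) - 2t^(-1/2) + t^(1/2) - t^(3/2)
D2 (bracket A^-15 + A^-7 - A^-3 + A; 13 crossings at w = +1): V = -t^(1/2) + t^(3/2) - t^(5/2) - t^(9/2)
key observation: 2 classes among 2 diagrams; unequal V(t) rules out equality


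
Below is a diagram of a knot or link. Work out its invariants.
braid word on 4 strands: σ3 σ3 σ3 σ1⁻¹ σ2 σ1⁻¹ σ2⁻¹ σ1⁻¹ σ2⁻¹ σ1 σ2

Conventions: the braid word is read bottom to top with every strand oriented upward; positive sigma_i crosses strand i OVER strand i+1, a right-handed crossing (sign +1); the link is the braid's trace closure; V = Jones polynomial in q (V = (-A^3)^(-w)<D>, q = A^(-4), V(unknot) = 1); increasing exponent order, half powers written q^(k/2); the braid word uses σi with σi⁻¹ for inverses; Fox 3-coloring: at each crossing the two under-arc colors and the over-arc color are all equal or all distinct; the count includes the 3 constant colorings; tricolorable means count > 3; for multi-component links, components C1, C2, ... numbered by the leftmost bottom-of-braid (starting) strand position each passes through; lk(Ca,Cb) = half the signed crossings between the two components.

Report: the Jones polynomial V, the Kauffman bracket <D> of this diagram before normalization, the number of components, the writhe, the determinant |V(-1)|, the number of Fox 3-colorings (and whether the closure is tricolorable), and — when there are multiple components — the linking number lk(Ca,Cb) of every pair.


V = -q^-3 + q^-2 - q^-1 + 3 - q + q^2 - q^3
<D> = A^-9 - A^-5 + A^-1 - 3A^3 + A^7 - A^11 + A^15 (w = +1)
1 component over 11 crossings, w = +1
27 Fox colorings among 3^11, |V(-1)| = 9: tricolorable
why: w = +1 (over 11 crossings) is diagram-only; (-A^3)^(-1) removes it from V


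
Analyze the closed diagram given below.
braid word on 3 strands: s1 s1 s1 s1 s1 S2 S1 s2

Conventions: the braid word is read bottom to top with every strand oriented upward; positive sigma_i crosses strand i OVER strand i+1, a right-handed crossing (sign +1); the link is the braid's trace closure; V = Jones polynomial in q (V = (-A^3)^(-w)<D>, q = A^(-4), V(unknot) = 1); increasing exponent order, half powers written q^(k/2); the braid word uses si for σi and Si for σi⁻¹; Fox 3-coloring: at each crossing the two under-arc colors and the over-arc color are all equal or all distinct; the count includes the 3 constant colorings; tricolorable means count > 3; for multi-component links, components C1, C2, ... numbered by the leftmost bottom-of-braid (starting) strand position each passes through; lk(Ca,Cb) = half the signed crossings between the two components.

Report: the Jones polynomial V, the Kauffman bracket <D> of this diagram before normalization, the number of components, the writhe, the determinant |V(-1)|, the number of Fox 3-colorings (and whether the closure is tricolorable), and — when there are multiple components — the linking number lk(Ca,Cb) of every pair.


V(q) = q^2 + q^4 - q^5 + q^6 - q^7
bracket: -A^-16 + A^-12 - A^-8 + A^-4 + A^4, w = +4
1 component, writhe +4, over 8 crossings
det 5, colorings 3 of 3^8 — not tricolorable
observation: w = +4 (over 8 crossings) is diagram-only; (-A^3)^(-4) removes it from V


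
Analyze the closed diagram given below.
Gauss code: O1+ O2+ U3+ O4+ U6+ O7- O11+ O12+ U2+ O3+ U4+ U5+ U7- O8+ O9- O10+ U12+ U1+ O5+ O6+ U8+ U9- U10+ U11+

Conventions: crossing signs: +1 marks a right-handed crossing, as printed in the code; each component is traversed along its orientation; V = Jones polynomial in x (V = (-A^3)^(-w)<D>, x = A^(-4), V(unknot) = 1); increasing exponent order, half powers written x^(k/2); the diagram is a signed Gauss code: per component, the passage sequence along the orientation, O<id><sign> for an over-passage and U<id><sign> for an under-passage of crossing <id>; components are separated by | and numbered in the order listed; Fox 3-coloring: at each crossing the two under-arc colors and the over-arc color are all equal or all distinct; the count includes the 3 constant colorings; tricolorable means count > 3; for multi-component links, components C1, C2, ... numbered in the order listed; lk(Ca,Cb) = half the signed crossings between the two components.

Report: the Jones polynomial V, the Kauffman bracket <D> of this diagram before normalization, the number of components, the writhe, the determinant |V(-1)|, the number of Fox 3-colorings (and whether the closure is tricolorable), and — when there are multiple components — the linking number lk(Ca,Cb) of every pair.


Jones polynomial: V(x) = x^3 + x^5 - x^8
<D> = -A^-8 + A^4 + A^12; writhe +8
components 1, writhe +8 (12 crossings)
3-colorings: 9 of 3^12, det 3 — tricolorable
note: |V(-1)| = 3: so tricolorable, since 3 divides 3


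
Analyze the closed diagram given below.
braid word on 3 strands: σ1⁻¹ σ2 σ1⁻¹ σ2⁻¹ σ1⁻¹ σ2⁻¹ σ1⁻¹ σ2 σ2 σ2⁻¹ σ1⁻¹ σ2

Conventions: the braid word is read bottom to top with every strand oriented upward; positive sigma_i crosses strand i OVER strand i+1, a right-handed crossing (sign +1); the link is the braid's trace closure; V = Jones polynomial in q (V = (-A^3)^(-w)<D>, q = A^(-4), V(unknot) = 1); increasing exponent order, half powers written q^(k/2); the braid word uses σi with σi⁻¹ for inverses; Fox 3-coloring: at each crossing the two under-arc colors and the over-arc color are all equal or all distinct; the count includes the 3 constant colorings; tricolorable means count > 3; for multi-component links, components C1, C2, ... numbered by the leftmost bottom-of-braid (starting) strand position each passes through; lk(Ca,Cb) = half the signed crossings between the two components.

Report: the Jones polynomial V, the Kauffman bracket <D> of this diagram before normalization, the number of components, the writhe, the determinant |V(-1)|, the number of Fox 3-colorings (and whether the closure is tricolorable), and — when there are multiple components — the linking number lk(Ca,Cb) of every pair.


Jones polynomial: V(q) = q^-7 - 2q^-6 + 2q^-5 - 3q^-4 + 3q^-3 - 2q^-2 + 2q^-1
<D> = 2A^-8 - 2A^-4 + 3 - 3A^4 + 2A^8 - 2A^12 + A^16; writhe -4
components 1, writhe -4 (12 crossings)
3-colorings: 9 of 3^12, det 15 — tricolorable
note: |V(-1)| = 15: so tricolorable, since 3 divides 15


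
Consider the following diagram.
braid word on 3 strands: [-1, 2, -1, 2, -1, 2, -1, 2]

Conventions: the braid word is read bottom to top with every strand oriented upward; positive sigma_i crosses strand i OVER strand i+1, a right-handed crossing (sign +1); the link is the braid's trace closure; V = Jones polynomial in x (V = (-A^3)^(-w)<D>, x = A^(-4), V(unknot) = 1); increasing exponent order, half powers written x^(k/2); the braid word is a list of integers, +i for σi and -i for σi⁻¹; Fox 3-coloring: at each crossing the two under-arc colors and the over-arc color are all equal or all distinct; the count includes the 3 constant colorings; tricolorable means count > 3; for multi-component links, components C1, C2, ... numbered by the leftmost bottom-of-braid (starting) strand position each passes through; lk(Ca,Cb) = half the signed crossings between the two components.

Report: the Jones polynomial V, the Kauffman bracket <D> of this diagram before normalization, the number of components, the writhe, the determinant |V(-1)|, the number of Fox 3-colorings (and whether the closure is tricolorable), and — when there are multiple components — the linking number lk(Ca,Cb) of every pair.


V = x^-4 - 4x^-3 + 6x^-2 - 7x^-1 + 9 - 7x + 6x^2 - 4x^3 + x^4
<D> = A^-16 - 4A^-12 + 6A^-8 - 7A^-4 + 9 - 7A^4 + 6A^8 - 4A^12 + A^16 (w = 0)
1 component over 8 crossings, w = 0
27 Fox colorings among 3^8, |V(-1)| = 45: tricolorable
why: |V(-1)| = 45: so tricolorable, since 3 divides 45


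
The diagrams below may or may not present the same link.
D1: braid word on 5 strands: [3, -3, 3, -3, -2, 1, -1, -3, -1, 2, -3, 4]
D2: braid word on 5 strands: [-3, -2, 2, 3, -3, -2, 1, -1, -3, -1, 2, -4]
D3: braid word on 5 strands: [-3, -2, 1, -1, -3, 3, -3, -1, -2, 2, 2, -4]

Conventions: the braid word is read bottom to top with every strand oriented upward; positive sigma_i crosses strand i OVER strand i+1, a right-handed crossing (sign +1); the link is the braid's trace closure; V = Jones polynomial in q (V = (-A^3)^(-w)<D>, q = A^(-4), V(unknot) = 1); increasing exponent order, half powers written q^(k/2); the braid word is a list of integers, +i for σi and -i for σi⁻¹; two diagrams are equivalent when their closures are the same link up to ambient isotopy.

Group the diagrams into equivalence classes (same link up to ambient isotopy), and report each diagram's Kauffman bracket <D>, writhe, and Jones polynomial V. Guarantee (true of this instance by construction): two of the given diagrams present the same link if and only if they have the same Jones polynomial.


equivalence classes: {D1, D2, D3}
D1 (bracket A^-6; 12 crossings at w = -2): V = 1
D2 (bracket A^-12; 12 crossings at w = -4): V = 1
V(D3) = 1  [12 crossings, <D> = A^-12, w = -4]
key observation: one V(q) for all 3 diagrams — one class (guaranteed)


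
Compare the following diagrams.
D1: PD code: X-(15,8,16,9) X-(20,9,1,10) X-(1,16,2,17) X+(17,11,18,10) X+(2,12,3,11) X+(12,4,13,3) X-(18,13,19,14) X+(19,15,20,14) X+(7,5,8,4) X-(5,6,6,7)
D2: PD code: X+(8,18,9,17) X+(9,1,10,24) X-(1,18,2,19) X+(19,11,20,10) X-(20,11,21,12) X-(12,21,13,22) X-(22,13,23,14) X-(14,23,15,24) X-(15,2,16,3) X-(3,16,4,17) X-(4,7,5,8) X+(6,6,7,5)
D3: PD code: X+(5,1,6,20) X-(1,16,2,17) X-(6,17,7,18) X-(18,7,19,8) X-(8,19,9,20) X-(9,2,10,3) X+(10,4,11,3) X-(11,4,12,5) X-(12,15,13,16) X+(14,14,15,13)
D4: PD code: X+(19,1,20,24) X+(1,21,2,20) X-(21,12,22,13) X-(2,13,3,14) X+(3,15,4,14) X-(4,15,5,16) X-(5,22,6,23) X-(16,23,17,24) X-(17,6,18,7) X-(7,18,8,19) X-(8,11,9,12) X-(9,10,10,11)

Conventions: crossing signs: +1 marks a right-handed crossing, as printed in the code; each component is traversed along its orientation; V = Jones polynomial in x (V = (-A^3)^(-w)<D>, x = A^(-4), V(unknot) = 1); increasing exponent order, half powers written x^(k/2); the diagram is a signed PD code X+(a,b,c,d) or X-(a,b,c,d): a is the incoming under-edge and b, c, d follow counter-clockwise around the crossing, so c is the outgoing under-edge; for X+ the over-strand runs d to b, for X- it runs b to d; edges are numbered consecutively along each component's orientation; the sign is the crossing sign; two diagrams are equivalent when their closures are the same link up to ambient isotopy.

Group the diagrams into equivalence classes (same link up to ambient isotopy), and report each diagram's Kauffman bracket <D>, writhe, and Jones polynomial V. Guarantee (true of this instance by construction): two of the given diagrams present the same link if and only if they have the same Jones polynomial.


grouping into links: {D1} | {D2, D3, D4}
V(D1) = 1  (w 0, c 10, <D> = 1)
V(D2) = -x^-6 + x^-5 - x^-4 + 2x^-3 - x^-2 + x^-1  [12 crossings, <D> = A^-8 - A^-4 + 2 - A^4 + A^8 - A^12, w = -4]
D3 (bracket A^-8 - A^-4 + 2 - A^4 + A^8 - A^12; 10 crossings at w = -4): V = -x^-6 + x^-5 - x^-4 + 2x^-3 - x^-2 + x^-1
D4 (bracket A^-14 - A^-10 + 2A^-6 - A^-2 + A^2 - A^6; 12 crossings at w = -6): V = -x^-6 + x^-5 - x^-4 + 2x^-3 - x^-2 + x^-1
key observation: 2 classes among 4 diagrams; unequal V(x) rules out equality


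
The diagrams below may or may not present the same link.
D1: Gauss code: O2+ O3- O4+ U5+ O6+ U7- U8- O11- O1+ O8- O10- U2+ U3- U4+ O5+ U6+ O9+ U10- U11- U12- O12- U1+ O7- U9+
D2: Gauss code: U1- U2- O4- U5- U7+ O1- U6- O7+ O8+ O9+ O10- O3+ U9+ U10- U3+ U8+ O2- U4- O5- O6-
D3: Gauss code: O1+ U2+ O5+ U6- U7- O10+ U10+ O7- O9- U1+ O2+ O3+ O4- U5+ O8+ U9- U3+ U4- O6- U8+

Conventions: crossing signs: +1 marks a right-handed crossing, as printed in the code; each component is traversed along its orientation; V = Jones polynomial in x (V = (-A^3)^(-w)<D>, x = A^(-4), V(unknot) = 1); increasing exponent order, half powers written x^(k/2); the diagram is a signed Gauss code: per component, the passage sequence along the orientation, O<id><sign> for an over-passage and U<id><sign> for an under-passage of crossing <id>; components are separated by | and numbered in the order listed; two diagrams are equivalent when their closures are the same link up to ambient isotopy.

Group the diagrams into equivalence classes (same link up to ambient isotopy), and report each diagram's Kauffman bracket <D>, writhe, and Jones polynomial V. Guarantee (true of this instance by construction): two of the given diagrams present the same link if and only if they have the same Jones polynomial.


classes: {D1, D3} | {D2}
V(D1) = x^-1 - 1 + 2x - 2x^2 + 2x^3 - 2x^4 + x^5  [12 crossings, <D> = A^-20 - 2A^-16 + 2A^-12 - 2A^-8 + 2A^-4 - 1 + A^4, w = 0]
V(D2) = -x^-6 + x^-5 - x^-4 + 2x^-3 - x^-2 + x^-1  (w -2, c 10, <D> = A^-2 - A^2 + 2A^6 - A^10 + A^14 - A^18)
V(D3) = x^-1 - 1 + 2x - 2x^2 + 2x^3 - 2x^4 + x^5  [10 crossings, <D> = A^-14 - 2A^-10 + 2A^-6 - 2A^-2 + 2A^2 - A^6 + A^10, w = +2]
note: V(x) takes 2 values over 3 diagrams, fixing the grouping


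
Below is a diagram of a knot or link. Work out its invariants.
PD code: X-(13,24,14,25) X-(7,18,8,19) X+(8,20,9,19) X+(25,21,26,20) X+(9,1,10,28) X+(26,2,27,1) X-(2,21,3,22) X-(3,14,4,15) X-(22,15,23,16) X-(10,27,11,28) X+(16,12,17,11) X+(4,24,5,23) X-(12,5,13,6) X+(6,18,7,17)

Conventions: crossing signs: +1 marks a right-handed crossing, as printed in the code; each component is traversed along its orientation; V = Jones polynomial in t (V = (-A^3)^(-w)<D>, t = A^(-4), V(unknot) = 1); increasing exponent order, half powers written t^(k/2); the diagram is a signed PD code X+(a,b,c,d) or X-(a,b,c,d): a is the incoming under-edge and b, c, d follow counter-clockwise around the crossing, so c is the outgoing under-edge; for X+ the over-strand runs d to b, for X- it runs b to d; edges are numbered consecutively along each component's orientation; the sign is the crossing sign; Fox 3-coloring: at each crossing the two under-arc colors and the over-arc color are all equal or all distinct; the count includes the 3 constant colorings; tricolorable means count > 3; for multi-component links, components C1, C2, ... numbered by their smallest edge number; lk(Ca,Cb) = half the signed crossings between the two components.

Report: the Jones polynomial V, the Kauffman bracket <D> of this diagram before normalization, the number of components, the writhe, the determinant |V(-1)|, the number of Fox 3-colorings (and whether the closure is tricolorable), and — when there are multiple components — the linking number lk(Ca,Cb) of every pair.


V(t) = t^-4 - t^-3 + t^-2 - 2t^-1 + 2 - t + t^2
bracket: A^-8 - A^-4 + 2 - 2A^4 + A^8 - A^12 + A^16, w = 0
1 component, writhe 0, over 14 crossings
det 9, colorings 9 of 3^14 — tricolorable
observation: w = 0 shifts under R1 moves; the (-A^3)^(0) factor cancels that in V


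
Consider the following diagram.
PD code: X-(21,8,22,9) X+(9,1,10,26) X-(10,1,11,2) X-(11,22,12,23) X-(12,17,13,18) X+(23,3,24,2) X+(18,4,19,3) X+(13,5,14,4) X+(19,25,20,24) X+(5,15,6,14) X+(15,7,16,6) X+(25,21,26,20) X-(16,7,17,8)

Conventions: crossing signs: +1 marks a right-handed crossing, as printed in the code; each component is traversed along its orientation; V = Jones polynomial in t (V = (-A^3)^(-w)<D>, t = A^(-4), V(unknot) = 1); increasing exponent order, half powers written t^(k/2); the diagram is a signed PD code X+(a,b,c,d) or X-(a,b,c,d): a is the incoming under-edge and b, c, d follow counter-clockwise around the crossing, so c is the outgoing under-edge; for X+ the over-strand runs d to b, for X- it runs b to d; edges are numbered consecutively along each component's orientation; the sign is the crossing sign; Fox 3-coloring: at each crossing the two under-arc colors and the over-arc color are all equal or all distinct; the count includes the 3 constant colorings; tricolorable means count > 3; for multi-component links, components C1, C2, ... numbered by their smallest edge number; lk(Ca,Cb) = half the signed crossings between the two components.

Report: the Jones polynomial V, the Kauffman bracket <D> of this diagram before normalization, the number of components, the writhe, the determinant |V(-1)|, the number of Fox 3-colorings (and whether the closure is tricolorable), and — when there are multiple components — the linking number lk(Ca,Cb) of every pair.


V(t) = t^-1 - 1 + 2t - 2t^2 + 2t^3 - 2t^4 + t^5
bracket: -A^-11 + 2A^-7 - 2A^-3 + 2A - 2A^5 + A^9 - A^13, w = +3
1 component, writhe +3, over 13 crossings
det 11, colorings 3 of 3^13 — not tricolorable
observation: w = +3 shifts under R1 moves; the (-A^3)^(-3) factor cancels that in V


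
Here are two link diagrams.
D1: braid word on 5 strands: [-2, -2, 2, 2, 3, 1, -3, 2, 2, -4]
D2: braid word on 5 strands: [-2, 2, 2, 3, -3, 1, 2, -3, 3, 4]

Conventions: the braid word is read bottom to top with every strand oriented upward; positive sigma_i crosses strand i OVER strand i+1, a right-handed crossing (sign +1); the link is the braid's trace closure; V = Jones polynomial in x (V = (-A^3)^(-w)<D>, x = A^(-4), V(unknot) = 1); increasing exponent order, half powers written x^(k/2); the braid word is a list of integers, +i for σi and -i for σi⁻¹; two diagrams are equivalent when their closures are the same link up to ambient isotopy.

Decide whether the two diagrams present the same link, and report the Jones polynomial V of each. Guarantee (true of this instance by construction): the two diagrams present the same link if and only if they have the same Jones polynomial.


equivalent: yes
V(D1) = 1 + x + x^2 + x^3  (w +2, c 10, <D> = A^-6 + A^-2 + A^2 + A^6)
V(D2) = 1 + x + x^2 + x^3  [10 crossings, <D> = 1 + A^4 + A^8 + A^12, w = +4]
key observation: one V(x) for all 2 diagrams — one class (guaranteed)


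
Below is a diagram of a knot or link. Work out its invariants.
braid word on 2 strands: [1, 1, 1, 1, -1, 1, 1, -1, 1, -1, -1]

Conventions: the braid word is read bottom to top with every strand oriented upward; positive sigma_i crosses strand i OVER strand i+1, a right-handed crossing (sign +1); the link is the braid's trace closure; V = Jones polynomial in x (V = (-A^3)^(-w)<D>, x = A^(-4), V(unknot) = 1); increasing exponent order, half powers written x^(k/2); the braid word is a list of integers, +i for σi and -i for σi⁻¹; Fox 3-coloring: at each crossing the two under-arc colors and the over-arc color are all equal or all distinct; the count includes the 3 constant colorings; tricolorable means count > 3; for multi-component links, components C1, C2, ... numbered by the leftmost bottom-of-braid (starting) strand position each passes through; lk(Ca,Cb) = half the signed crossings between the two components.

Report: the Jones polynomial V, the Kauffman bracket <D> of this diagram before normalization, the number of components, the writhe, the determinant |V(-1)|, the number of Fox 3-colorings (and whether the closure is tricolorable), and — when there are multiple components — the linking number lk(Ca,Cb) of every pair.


Jones polynomial: V(x) = x + x^3 - x^4
<D> = A^-7 - A^-3 - A^5; writhe +3
components 1, writhe +3 (11 crossings)
3-colorings: 9 of 3^11, det 3 — tricolorable
note: one generator, power 3: the (2,3) torus pattern


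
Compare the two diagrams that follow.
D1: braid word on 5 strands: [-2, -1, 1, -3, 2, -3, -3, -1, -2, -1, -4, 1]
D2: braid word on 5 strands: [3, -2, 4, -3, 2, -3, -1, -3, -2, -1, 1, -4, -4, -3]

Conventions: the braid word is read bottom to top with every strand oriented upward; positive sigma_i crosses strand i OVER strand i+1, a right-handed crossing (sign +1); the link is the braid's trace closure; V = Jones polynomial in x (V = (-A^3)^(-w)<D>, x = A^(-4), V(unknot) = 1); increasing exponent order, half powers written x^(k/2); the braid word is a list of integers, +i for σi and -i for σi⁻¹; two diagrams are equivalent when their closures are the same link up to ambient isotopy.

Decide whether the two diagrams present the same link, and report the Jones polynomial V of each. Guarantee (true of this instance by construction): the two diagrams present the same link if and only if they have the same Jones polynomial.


same link: yes
V(D1) = -x^-6 + x^-5 - x^-4 + 2x^-3 - x^-2 + x^-1  [12 crossings, <D> = A^-14 - A^-10 + 2A^-6 - A^-2 + A^2 - A^6, w = -6]
D2 (bracket A^-14 - A^-10 + 2A^-6 - A^-2 + A^2 - A^6; 14 crossings at w = -6): V = -x^-6 + x^-5 - x^-4 + 2x^-3 - x^-2 + x^-1
note: one V(x) for all 2 diagrams — one class (guaranteed)


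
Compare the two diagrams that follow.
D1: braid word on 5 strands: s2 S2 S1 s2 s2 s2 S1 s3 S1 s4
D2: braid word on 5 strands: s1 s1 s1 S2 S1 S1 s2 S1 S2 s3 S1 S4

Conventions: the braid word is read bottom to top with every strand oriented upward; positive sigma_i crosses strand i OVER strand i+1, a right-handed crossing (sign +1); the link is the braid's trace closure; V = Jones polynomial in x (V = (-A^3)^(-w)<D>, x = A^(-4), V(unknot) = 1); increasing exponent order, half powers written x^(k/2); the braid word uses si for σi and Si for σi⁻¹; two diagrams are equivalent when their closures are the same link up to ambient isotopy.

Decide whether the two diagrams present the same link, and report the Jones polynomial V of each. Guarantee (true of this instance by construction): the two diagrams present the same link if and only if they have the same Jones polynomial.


same link: no
V(D1) = -x^-3 + x^-2 - x^-1 + 3 - x + x^2 - x^3  [10 crossings, <D> = -A^-6 + A^-2 - A^2 + 3A^6 - A^10 + A^14 - A^18, w = +2]
D2 (bracket -A^-10 + 2A^-6 - A^-2 + 2A^2 - A^6 + A^10 - A^14; 12 crossings at w = -2): V = -x^-5 + x^-4 - x^-3 + 2x^-2 - x^-1 + 2 - x
note: 2 classes among 2 diagrams; unequal V(x) rules out equality


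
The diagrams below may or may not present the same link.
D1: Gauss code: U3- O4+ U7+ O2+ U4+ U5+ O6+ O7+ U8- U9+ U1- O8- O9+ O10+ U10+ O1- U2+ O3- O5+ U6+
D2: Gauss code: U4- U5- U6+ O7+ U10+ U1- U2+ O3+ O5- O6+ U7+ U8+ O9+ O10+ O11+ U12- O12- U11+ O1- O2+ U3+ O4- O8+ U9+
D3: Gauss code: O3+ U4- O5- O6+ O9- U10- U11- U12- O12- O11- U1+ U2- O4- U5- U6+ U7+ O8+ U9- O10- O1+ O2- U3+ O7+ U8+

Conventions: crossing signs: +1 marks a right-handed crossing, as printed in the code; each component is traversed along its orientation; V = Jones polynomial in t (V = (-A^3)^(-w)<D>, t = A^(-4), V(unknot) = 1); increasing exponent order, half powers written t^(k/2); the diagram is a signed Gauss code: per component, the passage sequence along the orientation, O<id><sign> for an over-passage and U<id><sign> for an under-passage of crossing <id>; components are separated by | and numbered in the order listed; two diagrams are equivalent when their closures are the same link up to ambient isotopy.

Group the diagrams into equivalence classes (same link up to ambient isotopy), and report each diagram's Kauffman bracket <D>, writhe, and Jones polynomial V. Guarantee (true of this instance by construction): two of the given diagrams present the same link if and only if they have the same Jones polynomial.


grouping into links: {D1, D2} | {D3}
V(D1) = t - t^2 + 2t^3 - t^4 + t^5 - t^6  (w +4, c 10, <D> = -A^-12 + A^-8 - A^-4 + 2 - A^4 + A^8)
V(D2) = t - t^2 + 2t^3 - t^4 + t^5 - t^6  (w +4, c 12, <D> = -A^-12 + A^-8 - A^-4 + 2 - A^4 + A^8)
D3 (bracket -A^-18 + 2A^-14 - 2A^-10 + 3A^-6 - 2A^-2 + 2A^2 - A^6; 12 crossings at w = -2): V = -t^-3 + 2t^-2 - 2t^-1 + 3 - 2t + 2t^2 - t^3
why: 2 classes among 3 diagrams; unequal V(t) rules out equality


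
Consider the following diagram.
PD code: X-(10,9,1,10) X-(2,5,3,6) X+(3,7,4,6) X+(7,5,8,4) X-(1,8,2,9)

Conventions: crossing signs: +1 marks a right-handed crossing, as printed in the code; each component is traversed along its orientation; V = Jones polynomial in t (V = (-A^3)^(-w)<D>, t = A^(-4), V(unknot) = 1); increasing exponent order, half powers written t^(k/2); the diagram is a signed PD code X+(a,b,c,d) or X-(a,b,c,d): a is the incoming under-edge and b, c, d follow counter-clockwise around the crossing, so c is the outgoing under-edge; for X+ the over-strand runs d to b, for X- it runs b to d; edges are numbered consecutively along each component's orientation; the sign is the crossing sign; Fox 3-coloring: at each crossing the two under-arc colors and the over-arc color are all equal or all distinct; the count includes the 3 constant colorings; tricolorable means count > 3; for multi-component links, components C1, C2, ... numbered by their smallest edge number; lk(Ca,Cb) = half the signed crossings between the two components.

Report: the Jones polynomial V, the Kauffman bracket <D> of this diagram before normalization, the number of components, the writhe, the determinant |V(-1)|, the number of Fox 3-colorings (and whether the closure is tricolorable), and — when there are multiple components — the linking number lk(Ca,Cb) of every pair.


V(t) = 1
bracket: -A^-3, w = -1
1 component, writhe -1, over 5 crossings
det 1, colorings 3 of 3^5 — not tricolorable
observation: det 1 = |V(-1)|; not divisible by 3, so not tricolorable


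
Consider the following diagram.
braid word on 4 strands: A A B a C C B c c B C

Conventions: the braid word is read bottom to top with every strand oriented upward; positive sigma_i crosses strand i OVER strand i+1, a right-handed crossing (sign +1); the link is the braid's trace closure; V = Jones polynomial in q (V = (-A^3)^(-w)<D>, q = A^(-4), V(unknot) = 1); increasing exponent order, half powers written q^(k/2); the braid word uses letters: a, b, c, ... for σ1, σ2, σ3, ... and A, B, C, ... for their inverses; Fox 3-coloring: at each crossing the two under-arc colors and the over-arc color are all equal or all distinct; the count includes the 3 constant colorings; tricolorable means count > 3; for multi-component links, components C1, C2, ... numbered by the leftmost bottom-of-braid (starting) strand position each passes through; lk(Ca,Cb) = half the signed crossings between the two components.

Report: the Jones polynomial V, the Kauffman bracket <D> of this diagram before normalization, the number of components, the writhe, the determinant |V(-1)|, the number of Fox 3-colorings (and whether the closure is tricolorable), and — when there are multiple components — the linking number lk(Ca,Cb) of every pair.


V(q) = -q^-8 + 2q^-7 - 3q^-6 + 4q^-5 - 4q^-4 + 4q^-3 - 3q^-2 + 2q^-1
bracket: -2A^-11 + 3A^-7 - 4A^-3 + 4A - 4A^5 + 3A^9 - 2A^13 + A^17, w = -5
1 component, writhe -5, over 11 crossings
det 23, colorings 3 of 3^11 — not tricolorable
observation: w = -5 shifts under R1 moves; the (-A^3)^(5) factor cancels that in V
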